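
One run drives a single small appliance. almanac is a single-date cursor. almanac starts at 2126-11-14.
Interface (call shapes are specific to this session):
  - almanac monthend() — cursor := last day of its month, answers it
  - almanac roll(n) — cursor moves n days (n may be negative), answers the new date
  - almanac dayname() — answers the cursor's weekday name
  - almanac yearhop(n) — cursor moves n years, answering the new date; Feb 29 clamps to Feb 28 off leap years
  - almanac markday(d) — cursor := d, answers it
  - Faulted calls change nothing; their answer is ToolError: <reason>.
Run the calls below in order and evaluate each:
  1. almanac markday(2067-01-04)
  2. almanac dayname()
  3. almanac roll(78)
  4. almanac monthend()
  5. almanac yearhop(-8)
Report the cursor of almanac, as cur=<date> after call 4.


Now I run almanac markday with d=2067-01-04, — result: 2067-01-04.
Calling almanac dayname(), giving Tuesday.
I invoke almanac roll with n=78, which returns 2067-03-23.
I run almanac monthend(), which returns 2067-03-31.
I use almanac yearhop with n=-8, — result: 2059-03-31.

Answer: cur=2067-03-31


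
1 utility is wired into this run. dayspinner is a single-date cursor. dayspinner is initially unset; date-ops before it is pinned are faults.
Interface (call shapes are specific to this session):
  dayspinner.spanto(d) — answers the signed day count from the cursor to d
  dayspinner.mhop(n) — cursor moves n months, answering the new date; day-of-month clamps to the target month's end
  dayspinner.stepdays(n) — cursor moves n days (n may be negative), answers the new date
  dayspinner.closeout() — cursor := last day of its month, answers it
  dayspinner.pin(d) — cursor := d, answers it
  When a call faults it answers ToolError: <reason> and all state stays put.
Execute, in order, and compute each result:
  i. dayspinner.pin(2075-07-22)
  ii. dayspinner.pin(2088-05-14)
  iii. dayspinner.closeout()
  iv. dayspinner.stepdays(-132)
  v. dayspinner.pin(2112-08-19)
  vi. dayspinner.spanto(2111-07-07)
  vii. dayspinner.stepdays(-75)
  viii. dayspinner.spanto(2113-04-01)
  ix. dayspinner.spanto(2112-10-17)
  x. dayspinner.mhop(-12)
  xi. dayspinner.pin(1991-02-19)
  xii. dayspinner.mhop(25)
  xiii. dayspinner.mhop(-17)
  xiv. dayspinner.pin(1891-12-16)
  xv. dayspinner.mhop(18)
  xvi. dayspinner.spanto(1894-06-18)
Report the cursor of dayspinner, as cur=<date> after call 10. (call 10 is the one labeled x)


Answer: cur=2111-06-05

Derivation:
[in] dayspinner.pin d: 2075-07-22
  2075-07-22
[in] dayspinner.pin d: 2088-05-14
  2088-05-14
[in] dayspinner.closeout
  2088-05-31
[in] dayspinner.stepdays n: -132
  2088-01-20
[in] dayspinner.pin d: 2112-08-19
  2112-08-19
[in] dayspinner.spanto d: 2111-07-07
  -409
[in] dayspinner.stepdays n: -75
  2112-06-05
[in] dayspinner.spanto d: 2113-04-01
  300
[in] dayspinner.spanto d: 2112-10-17
  134
[in] dayspinner.mhop n: -12
  2111-06-05
[in] dayspinner.pin d: 1991-02-19
  1991-02-19
[in] dayspinner.mhop n: 25
  1993-03-19
[in] dayspinner.mhop n: -17
  1991-10-19
[in] dayspinner.pin d: 1891-12-16
  1891-12-16
[in] dayspinner.mhop n: 18
  1893-06-16
[in] dayspinner.spanto d: 1894-06-18
  367


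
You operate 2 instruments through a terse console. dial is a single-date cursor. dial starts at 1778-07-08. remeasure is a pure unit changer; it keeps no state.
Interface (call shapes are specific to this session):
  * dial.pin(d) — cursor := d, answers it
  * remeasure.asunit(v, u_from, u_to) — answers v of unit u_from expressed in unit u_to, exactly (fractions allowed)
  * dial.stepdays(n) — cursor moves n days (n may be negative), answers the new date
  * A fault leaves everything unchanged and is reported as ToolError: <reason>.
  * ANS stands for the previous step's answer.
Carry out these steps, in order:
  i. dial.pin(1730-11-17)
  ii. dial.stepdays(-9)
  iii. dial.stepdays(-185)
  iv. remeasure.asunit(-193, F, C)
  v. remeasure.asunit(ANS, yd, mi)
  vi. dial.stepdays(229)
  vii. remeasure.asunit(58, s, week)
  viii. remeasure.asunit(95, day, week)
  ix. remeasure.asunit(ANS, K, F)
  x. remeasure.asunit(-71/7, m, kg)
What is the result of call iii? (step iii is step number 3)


Step: dial.pin[d: 1730-11-17]
Result: 1730-11-17
Step: dial.stepdays[n: -9]
Result: 1730-11-08
Step: dial.stepdays[n: -185]
Result: 1730-05-07
Step: remeasure.asunit[v: -193; u_from: F; u_to: C]
Result: -125
Step: remeasure.asunit[v: ANS; u_from: yd; u_to: mi]
Result: -25/352
Step: dial.stepdays[n: 229]
Result: 1730-12-22
Step: remeasure.asunit[v: 58; u_from: s; u_to: week]
Result: 29/302400
Step: remeasure.asunit[v: 95; u_from: day; u_to: week]
Result: 95/7
Step: remeasure.asunit[v: ANS; u_from: K; u_to: F]
Result: -304669/700
Step: remeasure.asunit[v: -71/7; u_from: m; u_to: kg]
Result: ToolError: incompatible units

Answer: 1730-05-07


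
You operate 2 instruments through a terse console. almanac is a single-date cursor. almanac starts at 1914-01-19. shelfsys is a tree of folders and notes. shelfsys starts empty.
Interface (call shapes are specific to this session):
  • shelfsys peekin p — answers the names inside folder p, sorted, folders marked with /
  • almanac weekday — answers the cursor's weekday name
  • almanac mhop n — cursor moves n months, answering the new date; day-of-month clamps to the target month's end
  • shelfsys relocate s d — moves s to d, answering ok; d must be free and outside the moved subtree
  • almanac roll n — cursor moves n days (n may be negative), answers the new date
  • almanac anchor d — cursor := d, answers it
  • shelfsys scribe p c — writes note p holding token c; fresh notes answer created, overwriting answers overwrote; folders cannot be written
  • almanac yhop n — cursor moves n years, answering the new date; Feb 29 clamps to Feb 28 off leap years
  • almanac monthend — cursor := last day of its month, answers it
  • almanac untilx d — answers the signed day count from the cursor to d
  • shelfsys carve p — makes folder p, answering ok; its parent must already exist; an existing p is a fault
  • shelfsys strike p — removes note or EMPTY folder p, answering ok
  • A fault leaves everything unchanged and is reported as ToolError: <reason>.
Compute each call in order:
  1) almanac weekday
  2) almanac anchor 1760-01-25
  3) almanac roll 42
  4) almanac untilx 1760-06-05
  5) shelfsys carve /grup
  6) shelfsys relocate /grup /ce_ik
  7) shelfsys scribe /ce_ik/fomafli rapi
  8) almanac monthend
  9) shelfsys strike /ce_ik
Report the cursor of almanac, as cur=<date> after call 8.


Answer: cur=1760-03-31

Derivation:
> almanac weekday
= Monday
> almanac anchor d='1760-01-25'
= 1760-01-25
> almanac roll n='42'
= 1760-03-07
> almanac untilx d='1760-06-05'
= 90
> shelfsys carve p='/grup'
= ok
> shelfsys relocate s='/grup' d='/ce_ik'
= ok
> shelfsys scribe p='/ce_ik/fomafli' c='rapi'
= created
> almanac monthend
= 1760-03-31
> shelfsys strike p='/ce_ik'
= ToolError: not empty


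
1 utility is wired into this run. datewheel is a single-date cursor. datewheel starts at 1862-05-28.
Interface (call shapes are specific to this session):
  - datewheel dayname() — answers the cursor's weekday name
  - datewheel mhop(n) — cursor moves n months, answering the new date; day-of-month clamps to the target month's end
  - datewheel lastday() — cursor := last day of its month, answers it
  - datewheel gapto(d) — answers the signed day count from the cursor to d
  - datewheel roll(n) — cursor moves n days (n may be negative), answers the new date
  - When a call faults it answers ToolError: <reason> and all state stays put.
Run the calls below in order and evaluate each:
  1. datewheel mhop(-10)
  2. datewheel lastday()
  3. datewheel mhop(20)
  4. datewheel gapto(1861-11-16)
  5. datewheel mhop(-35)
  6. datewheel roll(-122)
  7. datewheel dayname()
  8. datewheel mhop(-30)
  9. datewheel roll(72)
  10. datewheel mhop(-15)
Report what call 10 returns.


Answer: 1856-06-10

Derivation:
I run datewheel mhop passing n='-10', and get 1861-07-28.
Next I call datewheel lastday, → 1861-07-31.
Invoking datewheel mhop passing n='20', and observe 1863-03-31.
I use datewheel gapto passing d='1861-11-16', giving -500.
I run datewheel mhop passing n='-35': 1860-04-30.
Using datewheel roll passing n='-122', yielding 1859-12-30.
Now I run datewheel dayname(), and observe Friday.
Calling datewheel mhop passing n='-30', → 1857-06-30.
I call datewheel roll passing n='72', yielding 1857-09-10.
Using datewheel mhop passing n='-15', — result: 1856-06-10.


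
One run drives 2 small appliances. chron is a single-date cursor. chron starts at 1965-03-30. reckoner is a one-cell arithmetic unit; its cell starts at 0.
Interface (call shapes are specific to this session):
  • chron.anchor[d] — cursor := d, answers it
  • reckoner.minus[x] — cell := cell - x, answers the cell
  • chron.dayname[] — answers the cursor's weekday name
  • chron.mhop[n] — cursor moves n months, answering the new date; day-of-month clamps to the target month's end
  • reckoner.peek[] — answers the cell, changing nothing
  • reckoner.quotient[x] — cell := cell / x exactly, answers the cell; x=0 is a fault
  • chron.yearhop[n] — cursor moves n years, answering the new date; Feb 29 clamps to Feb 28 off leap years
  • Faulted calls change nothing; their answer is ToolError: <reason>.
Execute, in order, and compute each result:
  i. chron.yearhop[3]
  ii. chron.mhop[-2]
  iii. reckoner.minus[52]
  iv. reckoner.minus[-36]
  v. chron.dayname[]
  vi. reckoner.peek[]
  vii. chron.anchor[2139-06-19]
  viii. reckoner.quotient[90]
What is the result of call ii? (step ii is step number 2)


→ chron.yearhop(n='3')
← 1968-03-30
→ chron.mhop(n='-2')
← 1968-01-30
→ reckoner.minus(x='52')
← -52
→ reckoner.minus(x='-36')
← -16
→ chron.dayname()
← Tuesday
→ reckoner.peek()
← -16
→ chron.anchor(d='2139-06-19')
← 2139-06-19
→ reckoner.quotient(x='90')
← -8/45

Answer: 1968-01-30


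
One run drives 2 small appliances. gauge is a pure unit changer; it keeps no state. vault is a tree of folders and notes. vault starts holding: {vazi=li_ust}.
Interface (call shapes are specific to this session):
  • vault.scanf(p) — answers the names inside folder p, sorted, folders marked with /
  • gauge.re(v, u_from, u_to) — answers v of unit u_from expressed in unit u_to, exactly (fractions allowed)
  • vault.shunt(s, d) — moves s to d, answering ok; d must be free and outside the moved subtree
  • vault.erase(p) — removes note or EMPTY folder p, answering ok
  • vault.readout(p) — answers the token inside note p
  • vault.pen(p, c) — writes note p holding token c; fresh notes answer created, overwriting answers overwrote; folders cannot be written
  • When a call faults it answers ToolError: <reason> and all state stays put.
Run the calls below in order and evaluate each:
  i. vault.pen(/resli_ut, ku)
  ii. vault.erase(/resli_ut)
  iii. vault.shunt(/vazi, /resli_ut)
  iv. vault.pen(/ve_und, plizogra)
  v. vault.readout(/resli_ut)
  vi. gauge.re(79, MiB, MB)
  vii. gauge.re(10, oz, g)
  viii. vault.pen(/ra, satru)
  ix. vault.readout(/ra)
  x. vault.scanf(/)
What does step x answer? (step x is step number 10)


Act: vault.pen[p='/resli_ut'; c='ku']
Obs: created
Act: vault.erase[p='/resli_ut']
Obs: ok
Act: vault.shunt[s='/vazi'; d='/resli_ut']
Obs: ok
Act: vault.pen[p='/ve_und'; c='plizogra']
Obs: created
Act: vault.readout[p='/resli_ut']
Obs: li_ust
Act: gauge.re[v='79'; u_from='MiB'; u_to='MB']
Obs: 1294336/15625
Act: gauge.re[v='10'; u_from='oz'; u_to='g']
Obs: 45359237/160000
Act: vault.pen[p='/ra'; c='satru']
Obs: created
Act: vault.readout[p='/ra']
Obs: satru
Act: vault.scanf[p='/']
Obs: [ra, resli_ut, ve_und]

Answer: [ra, resli_ut, ve_und]


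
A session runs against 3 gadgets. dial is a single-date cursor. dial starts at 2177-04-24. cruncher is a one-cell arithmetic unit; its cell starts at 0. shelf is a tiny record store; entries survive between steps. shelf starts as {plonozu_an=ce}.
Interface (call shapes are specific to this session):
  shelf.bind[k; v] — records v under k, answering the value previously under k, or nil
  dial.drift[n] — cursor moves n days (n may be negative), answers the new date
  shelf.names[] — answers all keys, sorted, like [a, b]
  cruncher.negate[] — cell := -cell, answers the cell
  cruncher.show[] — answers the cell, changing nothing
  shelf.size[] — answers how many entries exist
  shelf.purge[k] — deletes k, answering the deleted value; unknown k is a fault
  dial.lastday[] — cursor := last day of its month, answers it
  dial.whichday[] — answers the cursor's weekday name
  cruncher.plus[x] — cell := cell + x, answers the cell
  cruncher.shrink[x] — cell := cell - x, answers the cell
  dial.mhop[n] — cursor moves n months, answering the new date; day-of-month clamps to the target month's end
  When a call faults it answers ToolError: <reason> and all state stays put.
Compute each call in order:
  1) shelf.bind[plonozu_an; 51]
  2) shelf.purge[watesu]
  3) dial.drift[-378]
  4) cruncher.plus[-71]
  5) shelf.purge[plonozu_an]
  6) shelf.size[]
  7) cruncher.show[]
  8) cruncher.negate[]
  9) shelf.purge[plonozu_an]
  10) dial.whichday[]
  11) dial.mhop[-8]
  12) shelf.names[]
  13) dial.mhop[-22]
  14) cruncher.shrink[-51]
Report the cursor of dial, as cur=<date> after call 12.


Step: shelf.bind[k→plonozu_an; v→51]
Result: ce
Step: shelf.purge[k→watesu]
Result: ToolError: no such key watesu
Step: dial.drift[n→-378]
Result: 2176-04-11
Step: cruncher.plus[x→-71]
Result: -71
Step: shelf.purge[k→plonozu_an]
Result: 51
Step: shelf.size[]
Result: 0
Step: cruncher.show[]
Result: -71
Step: cruncher.negate[]
Result: 71
Step: shelf.purge[k→plonozu_an]
Result: ToolError: no such key plonozu_an
Step: dial.whichday[]
Result: Thursday
Step: dial.mhop[n→-8]
Result: 2175-08-11
Step: shelf.names[]
Result: []
Step: dial.mhop[n→-22]
Result: 2173-10-11
Step: cruncher.shrink[x→-51]
Result: 122

Answer: cur=2175-08-11


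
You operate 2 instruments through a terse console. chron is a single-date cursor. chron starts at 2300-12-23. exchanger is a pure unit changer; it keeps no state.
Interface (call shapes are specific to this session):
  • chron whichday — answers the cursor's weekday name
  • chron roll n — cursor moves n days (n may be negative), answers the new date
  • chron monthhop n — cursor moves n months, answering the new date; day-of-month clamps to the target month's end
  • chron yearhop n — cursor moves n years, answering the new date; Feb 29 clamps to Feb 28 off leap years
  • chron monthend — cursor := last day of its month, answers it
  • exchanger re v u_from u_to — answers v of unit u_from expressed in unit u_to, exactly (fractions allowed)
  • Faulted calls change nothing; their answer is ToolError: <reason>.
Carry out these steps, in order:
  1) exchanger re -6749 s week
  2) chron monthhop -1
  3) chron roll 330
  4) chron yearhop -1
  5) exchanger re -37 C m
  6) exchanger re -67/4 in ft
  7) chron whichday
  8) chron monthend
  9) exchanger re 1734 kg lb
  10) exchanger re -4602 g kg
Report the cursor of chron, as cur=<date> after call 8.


Answer: cur=2300-10-31

Derivation:
[in] exchanger re v→-6749 u_from→s u_to→week
= -6749/604800
[in] chron monthhop n→-1
= 2300-11-23
[in] chron roll n→330
= 2301-10-19
[in] chron yearhop n→-1
= 2300-10-19
[in] exchanger re v→-37 u_from→C u_to→m
= ToolError: incompatible units
[in] exchanger re v→-67/4 u_from→in u_to→ft
= -67/48
[in] chron whichday
= Friday
[in] chron monthend
= 2300-10-31
[in] exchanger re v→1734 u_from→kg u_to→lb
= 173400000000/45359237
[in] exchanger re v→-4602 u_from→g u_to→kg
= -2301/500


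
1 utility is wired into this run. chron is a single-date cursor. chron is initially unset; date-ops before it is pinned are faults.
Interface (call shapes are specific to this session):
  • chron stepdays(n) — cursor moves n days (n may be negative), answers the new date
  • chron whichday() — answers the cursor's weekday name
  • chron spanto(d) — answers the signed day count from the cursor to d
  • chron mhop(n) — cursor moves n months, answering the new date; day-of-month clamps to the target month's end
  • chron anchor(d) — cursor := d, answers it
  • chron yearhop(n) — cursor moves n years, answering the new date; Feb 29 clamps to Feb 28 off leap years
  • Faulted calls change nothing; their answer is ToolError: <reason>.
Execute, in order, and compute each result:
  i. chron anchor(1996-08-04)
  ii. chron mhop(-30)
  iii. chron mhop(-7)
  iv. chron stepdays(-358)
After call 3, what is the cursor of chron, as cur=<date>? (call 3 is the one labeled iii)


Answer: cur=1993-07-04

Derivation:
-> chron anchor(d='1996-08-04')
<- 1996-08-04
-> chron mhop(n='-30')
<- 1994-02-04
-> chron mhop(n='-7')
<- 1993-07-04
-> chron stepdays(n='-358')
<- 1992-07-11


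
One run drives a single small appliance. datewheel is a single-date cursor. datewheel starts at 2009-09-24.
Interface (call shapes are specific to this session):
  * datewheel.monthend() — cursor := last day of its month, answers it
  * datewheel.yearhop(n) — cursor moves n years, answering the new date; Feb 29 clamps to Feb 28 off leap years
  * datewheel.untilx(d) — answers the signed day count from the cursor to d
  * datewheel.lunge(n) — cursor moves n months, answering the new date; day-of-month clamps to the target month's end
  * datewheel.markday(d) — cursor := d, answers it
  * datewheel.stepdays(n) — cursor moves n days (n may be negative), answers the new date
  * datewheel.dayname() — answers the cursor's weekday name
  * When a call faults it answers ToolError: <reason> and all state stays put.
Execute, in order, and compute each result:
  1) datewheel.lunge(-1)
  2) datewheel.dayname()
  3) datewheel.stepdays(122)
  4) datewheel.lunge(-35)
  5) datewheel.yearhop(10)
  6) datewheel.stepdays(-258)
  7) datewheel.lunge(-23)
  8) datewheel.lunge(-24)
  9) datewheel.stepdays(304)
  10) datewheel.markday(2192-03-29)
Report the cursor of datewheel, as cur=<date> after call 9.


>>> datewheel.lunge n=-1
[out] 2009-08-24
>>> datewheel.dayname
[out] Monday
>>> datewheel.stepdays n=122
[out] 2009-12-24
>>> datewheel.lunge n=-35
[out] 2007-01-24
>>> datewheel.yearhop n=10
[out] 2017-01-24
>>> datewheel.stepdays n=-258
[out] 2016-05-11
>>> datewheel.lunge n=-23
[out] 2014-06-11
>>> datewheel.lunge n=-24
[out] 2012-06-11
>>> datewheel.stepdays n=304
[out] 2013-04-11
>>> datewheel.markday d=2192-03-29
[out] 2192-03-29

Answer: cur=2013-04-11


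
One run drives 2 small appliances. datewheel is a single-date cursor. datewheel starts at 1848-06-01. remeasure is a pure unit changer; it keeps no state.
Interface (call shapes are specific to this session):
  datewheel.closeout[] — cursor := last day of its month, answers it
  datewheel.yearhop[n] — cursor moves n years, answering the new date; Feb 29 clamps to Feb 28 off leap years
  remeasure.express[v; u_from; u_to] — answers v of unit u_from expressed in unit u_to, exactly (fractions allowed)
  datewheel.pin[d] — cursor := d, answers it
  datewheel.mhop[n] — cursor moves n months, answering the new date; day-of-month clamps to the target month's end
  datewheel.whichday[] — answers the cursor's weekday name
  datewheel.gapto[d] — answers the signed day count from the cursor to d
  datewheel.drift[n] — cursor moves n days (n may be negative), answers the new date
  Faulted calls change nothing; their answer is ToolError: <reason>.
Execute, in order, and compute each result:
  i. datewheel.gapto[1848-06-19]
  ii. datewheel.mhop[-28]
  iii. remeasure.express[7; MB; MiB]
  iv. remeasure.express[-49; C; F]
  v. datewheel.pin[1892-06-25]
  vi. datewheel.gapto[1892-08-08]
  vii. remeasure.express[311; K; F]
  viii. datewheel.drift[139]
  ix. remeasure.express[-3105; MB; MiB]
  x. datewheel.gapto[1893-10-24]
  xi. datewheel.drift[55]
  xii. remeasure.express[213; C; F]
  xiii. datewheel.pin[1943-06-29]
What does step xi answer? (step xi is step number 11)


Answer: 1893-01-05

Derivation:
> gapto 1848-06-19
[out] 18
> mhop -28
[out] 1846-02-01
> express 7 MB MiB
[out] 109375/16384
> express -49 C F
[out] -281/5
> pin 1892-06-25
[out] 1892-06-25
> gapto 1892-08-08
[out] 44
> express 311 K F
[out] 10013/100
> drift 139
[out] 1892-11-11
> express -3105 MB MiB
[out] -48515625/16384
> gapto 1893-10-24
[out] 347
> drift 55
[out] 1893-01-05
> express 213 C F
[out] 2077/5
> pin 1943-06-29
[out] 1943-06-29


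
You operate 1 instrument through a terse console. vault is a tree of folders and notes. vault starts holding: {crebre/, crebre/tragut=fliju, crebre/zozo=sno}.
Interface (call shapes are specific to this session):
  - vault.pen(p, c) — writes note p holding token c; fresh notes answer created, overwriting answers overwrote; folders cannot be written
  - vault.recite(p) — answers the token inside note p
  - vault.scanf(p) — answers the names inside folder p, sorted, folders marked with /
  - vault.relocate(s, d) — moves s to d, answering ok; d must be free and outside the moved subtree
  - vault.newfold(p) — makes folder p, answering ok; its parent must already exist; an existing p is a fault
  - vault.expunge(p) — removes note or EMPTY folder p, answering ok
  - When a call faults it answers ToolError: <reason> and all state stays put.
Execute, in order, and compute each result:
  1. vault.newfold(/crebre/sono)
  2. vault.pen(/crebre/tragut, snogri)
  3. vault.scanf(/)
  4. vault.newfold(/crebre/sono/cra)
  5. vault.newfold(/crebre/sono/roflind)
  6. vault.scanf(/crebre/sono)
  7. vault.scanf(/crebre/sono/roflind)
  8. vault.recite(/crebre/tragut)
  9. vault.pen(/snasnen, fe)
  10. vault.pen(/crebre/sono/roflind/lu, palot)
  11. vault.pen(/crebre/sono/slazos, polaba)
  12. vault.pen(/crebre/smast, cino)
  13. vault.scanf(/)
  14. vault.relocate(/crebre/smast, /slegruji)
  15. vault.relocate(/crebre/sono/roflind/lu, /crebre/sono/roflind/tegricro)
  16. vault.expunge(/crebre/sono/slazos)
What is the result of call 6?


Answer: [cra/, roflind/]

Derivation:
CALL vault.newfold[p='/crebre/sono']
RET  ok
CALL vault.pen[p='/crebre/tragut'; c='snogri']
RET  overwrote
CALL vault.scanf[p='/']
RET  [crebre/]
CALL vault.newfold[p='/crebre/sono/cra']
RET  ok
CALL vault.newfold[p='/crebre/sono/roflind']
RET  ok
CALL vault.scanf[p='/crebre/sono']
RET  [cra/, roflind/]
CALL vault.scanf[p='/crebre/sono/roflind']
RET  []
CALL vault.recite[p='/crebre/tragut']
RET  snogri
CALL vault.pen[p='/snasnen'; c='fe']
RET  created
CALL vault.pen[p='/crebre/sono/roflind/lu'; c='palot']
RET  created
CALL vault.pen[p='/crebre/sono/slazos'; c='polaba']
RET  created
CALL vault.pen[p='/crebre/smast'; c='cino']
RET  created
CALL vault.scanf[p='/']
RET  [crebre/, snasnen]
CALL vault.relocate[s='/crebre/smast'; d='/slegruji']
RET  ok
CALL vault.relocate[s='/crebre/sono/roflind/lu'; d='/crebre/sono/roflind/tegricro']
RET  ok
CALL vault.expunge[p='/crebre/sono/slazos']
RET  ok


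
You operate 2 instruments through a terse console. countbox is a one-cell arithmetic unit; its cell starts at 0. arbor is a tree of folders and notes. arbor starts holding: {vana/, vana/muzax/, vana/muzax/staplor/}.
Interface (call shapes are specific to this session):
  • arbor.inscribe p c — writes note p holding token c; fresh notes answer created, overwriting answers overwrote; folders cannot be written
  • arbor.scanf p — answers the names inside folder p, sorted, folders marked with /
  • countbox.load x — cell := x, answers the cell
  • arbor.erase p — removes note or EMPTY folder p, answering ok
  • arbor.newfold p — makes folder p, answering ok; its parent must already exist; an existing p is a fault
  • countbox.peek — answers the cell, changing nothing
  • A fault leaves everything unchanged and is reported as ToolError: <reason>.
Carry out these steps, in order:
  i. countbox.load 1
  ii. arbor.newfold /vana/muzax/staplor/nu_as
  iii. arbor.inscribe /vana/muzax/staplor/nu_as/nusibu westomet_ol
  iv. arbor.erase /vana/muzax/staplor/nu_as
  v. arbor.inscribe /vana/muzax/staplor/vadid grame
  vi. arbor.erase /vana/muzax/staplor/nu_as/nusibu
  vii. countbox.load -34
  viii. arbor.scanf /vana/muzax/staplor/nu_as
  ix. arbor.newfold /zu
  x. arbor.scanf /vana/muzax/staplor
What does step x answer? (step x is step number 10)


Do: countbox.load[x→1]
See: 1
Do: arbor.newfold[p→/vana/muzax/staplor/nu_as]
See: ok
Do: arbor.inscribe[p→/vana/muzax/staplor/nu_as/nusibu; c→westomet_ol]
See: created
Do: arbor.erase[p→/vana/muzax/staplor/nu_as]
See: ToolError: not empty
Do: arbor.inscribe[p→/vana/muzax/staplor/vadid; c→grame]
See: created
Do: arbor.erase[p→/vana/muzax/staplor/nu_as/nusibu]
See: ok
Do: countbox.load[x→-34]
See: -34
Do: arbor.scanf[p→/vana/muzax/staplor/nu_as]
See: []
Do: arbor.newfold[p→/zu]
See: ok
Do: arbor.scanf[p→/vana/muzax/staplor]
See: [nu_as/, vadid]

Answer: [nu_as/, vadid]


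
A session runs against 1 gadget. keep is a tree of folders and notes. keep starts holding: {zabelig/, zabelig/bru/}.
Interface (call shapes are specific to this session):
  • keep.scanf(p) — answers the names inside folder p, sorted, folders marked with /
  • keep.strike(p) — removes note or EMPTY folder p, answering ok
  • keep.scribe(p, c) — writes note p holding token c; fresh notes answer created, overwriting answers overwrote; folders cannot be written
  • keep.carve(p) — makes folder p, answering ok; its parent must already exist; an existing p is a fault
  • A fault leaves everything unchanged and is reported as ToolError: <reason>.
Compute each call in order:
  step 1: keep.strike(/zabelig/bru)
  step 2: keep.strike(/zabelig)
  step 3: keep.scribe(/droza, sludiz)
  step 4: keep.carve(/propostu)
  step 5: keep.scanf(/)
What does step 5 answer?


Answer: [droza, propostu/]

Derivation:
Step: keep.strike[/zabelig/bru]
Result: ok
Step: keep.strike[/zabelig]
Result: ok
Step: keep.scribe[/droza; sludiz]
Result: created
Step: keep.carve[/propostu]
Result: ok
Step: keep.scanf[/]
Result: [droza, propostu/]


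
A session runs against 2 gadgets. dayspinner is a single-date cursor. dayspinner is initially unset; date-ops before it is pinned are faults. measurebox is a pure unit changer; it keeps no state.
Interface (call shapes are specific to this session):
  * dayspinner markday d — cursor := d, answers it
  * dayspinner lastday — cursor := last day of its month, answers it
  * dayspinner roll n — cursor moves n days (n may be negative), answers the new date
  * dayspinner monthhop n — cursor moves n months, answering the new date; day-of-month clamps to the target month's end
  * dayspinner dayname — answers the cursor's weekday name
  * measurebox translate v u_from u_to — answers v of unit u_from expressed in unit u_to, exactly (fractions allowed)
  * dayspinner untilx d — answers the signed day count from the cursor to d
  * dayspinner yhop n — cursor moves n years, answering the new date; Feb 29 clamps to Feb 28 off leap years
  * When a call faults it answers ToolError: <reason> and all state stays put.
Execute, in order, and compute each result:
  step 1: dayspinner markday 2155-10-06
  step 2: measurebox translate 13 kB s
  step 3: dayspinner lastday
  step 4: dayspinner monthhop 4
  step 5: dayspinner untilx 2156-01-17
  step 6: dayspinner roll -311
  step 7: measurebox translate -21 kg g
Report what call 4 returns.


~$ dayspinner markday d='2155-10-06'
[out] 2155-10-06
~$ measurebox translate v='13' u_from='kB' u_to='s'
[out] ToolError: incompatible units
~$ dayspinner lastday
[out] 2155-10-31
~$ dayspinner monthhop n='4'
[out] 2156-02-29
~$ dayspinner untilx d='2156-01-17'
[out] -43
~$ dayspinner roll n='-311'
[out] 2155-04-24
~$ measurebox translate v='-21' u_from='kg' u_to='g'
[out] -21000

Answer: 2156-02-29


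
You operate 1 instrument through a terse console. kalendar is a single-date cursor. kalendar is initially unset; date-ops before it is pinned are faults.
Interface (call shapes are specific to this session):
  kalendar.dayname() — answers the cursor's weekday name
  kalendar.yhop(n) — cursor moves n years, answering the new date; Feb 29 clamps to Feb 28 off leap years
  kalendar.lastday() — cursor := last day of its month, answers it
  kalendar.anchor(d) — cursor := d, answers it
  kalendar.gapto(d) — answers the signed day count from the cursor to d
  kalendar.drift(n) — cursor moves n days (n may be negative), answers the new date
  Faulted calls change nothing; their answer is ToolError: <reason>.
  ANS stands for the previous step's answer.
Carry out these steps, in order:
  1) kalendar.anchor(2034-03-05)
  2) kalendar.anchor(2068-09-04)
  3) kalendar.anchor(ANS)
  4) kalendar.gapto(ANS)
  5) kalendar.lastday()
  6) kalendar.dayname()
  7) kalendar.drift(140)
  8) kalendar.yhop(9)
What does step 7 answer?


>> anchor(d='2034-03-05')
<< 2034-03-05
>> anchor(d='2068-09-04')
<< 2068-09-04
>> anchor(d='ANS')
<< 2068-09-04
>> gapto(d='ANS')
<< 0
>> lastday()
<< 2068-09-30
>> dayname()
<< Sunday
>> drift(n='140')
<< 2069-02-17
>> yhop(n='9')
<< 2078-02-17

Answer: 2069-02-17


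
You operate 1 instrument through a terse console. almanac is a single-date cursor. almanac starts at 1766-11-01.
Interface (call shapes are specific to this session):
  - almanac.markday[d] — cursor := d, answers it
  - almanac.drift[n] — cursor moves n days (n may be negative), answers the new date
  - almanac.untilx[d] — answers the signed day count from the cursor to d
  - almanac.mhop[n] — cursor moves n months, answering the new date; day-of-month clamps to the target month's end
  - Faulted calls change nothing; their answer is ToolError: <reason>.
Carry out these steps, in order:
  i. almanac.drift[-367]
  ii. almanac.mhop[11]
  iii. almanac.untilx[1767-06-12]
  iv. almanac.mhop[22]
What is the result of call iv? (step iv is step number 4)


! drift(n→-367) -> 1765-10-30
! mhop(n→11) -> 1766-09-30
! untilx(d→1767-06-12) -> 255
! mhop(n→22) -> 1768-07-30

Answer: 1768-07-30


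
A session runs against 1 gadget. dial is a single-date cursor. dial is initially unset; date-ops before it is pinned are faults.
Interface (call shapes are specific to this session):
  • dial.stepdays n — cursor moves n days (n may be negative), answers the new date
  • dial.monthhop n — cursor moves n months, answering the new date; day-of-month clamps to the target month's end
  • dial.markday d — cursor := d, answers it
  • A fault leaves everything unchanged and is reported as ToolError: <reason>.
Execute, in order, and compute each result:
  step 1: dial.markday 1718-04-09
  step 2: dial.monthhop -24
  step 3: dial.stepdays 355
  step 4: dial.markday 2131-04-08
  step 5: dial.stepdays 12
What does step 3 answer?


>> dial.markday(d→1718-04-09)
<< 1718-04-09
>> dial.monthhop(n→-24)
<< 1716-04-09
>> dial.stepdays(n→355)
<< 1717-03-30
>> dial.markday(d→2131-04-08)
<< 2131-04-08
>> dial.stepdays(n→12)
<< 2131-04-20

Answer: 1717-03-30


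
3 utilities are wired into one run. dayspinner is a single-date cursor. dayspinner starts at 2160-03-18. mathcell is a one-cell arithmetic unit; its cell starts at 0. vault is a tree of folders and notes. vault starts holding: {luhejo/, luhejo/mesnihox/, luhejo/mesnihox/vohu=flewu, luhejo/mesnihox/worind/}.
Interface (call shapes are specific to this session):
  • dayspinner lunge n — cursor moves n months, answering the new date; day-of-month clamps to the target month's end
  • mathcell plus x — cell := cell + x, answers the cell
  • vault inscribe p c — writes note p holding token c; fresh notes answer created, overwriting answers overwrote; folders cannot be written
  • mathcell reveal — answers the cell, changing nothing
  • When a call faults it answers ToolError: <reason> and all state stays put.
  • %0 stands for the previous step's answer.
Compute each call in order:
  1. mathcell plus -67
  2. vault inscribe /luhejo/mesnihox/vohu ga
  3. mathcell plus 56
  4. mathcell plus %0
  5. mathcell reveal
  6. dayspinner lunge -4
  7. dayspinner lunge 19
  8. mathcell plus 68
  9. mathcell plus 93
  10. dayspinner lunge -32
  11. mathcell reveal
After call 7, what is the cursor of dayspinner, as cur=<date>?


// 1. mathcell plus(x='-67') -> -67
// 2. vault inscribe(p='/luhejo/mesnihox/vohu', c='ga') -> overwrote
// 3. mathcell plus(x='56') -> -11
// 4. mathcell plus(x='%0') -> -22
// 5. mathcell reveal() -> -22
// 6. dayspinner lunge(n='-4') -> 2159-11-18
// 7. dayspinner lunge(n='19') -> 2161-06-18
// 8. mathcell plus(x='68') -> 46
// 9. mathcell plus(x='93') -> 139
// 10. dayspinner lunge(n='-32') -> 2158-10-18
// 11. mathcell reveal() -> 139

Answer: cur=2161-06-18


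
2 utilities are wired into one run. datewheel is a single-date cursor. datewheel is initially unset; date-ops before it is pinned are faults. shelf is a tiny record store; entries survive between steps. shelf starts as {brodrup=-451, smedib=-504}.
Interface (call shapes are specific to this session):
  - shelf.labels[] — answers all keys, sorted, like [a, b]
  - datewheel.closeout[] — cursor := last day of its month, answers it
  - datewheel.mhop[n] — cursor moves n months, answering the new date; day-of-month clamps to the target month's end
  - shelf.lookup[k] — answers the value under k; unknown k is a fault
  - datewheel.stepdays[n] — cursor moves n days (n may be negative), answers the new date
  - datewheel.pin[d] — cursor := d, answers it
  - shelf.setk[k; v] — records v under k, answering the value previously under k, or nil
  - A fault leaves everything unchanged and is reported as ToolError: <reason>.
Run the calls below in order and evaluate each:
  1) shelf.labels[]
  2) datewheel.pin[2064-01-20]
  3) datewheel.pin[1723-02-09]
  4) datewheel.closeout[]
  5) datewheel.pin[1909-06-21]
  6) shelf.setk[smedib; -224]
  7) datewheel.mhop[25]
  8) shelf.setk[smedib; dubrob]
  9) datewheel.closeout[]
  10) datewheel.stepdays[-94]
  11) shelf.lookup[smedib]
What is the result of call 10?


Do: shelf.labels[]
See: [brodrup, smedib]
Do: datewheel.pin[d→2064-01-20]
See: 2064-01-20
Do: datewheel.pin[d→1723-02-09]
See: 1723-02-09
Do: datewheel.closeout[]
See: 1723-02-28
Do: datewheel.pin[d→1909-06-21]
See: 1909-06-21
Do: shelf.setk[k→smedib; v→-224]
See: -504
Do: datewheel.mhop[n→25]
See: 1911-07-21
Do: shelf.setk[k→smedib; v→dubrob]
See: -224
Do: datewheel.closeout[]
See: 1911-07-31
Do: datewheel.stepdays[n→-94]
See: 1911-04-28
Do: shelf.lookup[k→smedib]
See: dubrob

Answer: 1911-04-28


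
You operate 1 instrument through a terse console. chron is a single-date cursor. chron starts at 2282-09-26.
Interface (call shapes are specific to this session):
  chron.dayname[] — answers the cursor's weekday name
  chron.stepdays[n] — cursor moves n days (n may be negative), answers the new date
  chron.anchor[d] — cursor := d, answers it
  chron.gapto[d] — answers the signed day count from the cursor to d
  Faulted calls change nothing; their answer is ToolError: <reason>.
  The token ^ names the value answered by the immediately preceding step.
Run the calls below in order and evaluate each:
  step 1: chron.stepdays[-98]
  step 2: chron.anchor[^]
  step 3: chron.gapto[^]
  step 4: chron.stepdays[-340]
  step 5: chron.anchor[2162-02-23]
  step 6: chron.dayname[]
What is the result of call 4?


Answer: 2281-07-15

Derivation:
Invoking stepdays using n→-98, and see 2282-06-20.
I use anchor using d→^, and observe 2282-06-20.
I run gapto using d→^, — result: 0.
I use stepdays using n→-340, which returns 2281-07-15.
Using anchor using d→2162-02-23: 2162-02-23.
Invoking dayname, yielding Tuesday.


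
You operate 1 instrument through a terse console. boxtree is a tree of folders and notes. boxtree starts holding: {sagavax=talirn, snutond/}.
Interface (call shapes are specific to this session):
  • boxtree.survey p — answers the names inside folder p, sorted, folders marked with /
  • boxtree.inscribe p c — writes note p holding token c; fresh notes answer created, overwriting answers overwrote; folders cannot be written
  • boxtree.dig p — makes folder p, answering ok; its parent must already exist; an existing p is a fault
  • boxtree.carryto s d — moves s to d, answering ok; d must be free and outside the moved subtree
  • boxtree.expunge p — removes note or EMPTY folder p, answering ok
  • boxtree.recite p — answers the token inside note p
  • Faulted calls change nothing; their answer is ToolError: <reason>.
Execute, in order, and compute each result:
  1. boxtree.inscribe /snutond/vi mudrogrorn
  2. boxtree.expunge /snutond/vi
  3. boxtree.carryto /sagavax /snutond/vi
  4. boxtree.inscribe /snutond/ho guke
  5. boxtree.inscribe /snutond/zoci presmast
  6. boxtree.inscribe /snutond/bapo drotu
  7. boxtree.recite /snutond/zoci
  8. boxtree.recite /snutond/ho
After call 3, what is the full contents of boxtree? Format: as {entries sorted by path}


Answer: {snutond/, snutond/vi=talirn}

Derivation:
I call boxtree.inscribe using /snutond/vi, mudrogrorn: created.
I use boxtree.expunge using /snutond/vi, and get ok.
Using boxtree.carryto using /sagavax, /snutond/vi, → ok.
Then boxtree.inscribe using /snutond/ho, guke, → created.
Then boxtree.inscribe using /snutond/zoci, presmast, giving created.
I use boxtree.inscribe using /snutond/bapo, drotu: created.
I try boxtree.recite using /snutond/zoci, and observe presmast.
I try boxtree.recite using /snutond/ho, and get guke.


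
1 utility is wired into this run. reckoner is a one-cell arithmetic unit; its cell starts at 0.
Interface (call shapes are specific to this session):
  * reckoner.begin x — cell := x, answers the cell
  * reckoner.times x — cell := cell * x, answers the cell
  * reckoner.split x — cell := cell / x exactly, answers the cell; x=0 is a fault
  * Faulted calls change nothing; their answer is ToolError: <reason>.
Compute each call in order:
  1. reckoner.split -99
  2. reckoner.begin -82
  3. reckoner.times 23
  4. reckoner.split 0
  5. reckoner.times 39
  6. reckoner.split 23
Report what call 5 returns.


Answer: -73554

Derivation:
$ split x=-99
= 0
$ begin x=-82
= -82
$ times x=23
= -1886
$ split x=0
= ToolError: division by zero
$ times x=39
= -73554
$ split x=23
= -3198


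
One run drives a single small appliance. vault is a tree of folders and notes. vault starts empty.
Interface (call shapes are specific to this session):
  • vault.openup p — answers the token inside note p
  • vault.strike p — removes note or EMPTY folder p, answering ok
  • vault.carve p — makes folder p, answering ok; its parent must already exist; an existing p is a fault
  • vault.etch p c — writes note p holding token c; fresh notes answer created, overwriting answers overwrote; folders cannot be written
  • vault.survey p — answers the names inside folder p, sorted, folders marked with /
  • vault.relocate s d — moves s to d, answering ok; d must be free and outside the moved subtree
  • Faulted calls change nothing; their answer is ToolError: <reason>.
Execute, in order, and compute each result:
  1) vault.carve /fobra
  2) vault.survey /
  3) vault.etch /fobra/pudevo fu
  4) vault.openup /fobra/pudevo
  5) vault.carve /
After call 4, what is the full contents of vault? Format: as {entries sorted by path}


[in] vault.carve p→/fobra
:: ok
[in] vault.survey p→/
:: [fobra/]
[in] vault.etch p→/fobra/pudevo c→fu
:: created
[in] vault.openup p→/fobra/pudevo
:: fu
[in] vault.carve p→/
:: ToolError: exists

Answer: {fobra/, fobra/pudevo=fu}


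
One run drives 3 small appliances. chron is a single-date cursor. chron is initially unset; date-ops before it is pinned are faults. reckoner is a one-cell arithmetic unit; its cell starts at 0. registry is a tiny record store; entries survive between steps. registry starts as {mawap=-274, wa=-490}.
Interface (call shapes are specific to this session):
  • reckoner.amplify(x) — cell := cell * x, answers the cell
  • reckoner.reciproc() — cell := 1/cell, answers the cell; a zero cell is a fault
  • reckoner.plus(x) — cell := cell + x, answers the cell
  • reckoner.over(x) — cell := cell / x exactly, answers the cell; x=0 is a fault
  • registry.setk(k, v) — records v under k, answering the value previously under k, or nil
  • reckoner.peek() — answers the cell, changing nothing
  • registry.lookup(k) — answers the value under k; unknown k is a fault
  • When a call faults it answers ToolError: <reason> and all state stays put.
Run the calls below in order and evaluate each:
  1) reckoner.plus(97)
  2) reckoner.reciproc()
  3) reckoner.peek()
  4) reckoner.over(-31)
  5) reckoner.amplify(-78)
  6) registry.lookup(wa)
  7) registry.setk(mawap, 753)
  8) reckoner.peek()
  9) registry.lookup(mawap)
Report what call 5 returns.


Answer: 78/3007

Derivation:
Step: reckoner.plus[x: 97]
Result: 97
Step: reckoner.reciproc[]
Result: 1/97
Step: reckoner.peek[]
Result: 1/97
Step: reckoner.over[x: -31]
Result: -1/3007
Step: reckoner.amplify[x: -78]
Result: 78/3007
Step: registry.lookup[k: wa]
Result: -490
Step: registry.setk[k: mawap; v: 753]
Result: -274
Step: reckoner.peek[]
Result: 78/3007
Step: registry.lookup[k: mawap]
Result: 753
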